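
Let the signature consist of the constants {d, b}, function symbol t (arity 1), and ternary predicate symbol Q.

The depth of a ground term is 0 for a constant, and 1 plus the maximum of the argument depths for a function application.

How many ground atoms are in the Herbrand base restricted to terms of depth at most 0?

8

First count ground terms of depth ≤ 0.
Count level by level. With function symbols t/1, the terms of depth ≤ k are the 2 constants together with each function applied to depth-≤(k−1) tuples, so N_k = 2 + N_{k-1}.
N_0 = 2
Explicitly: d, b.
So |H| = 2.
Ground atoms are formed by filling each argument slot of a predicate with a term from H, so an r-ary predicate gives |H|^r atoms:
  Q: 2^3 = 8
Total ground atoms: 8.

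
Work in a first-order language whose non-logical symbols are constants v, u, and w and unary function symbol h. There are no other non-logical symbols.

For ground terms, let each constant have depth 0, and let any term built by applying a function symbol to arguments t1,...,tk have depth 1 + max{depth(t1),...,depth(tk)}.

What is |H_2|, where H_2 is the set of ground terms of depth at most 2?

Let N_k count ground terms of depth at most k. Each non-constant term of depth ≤ k is some function symbol applied to depth-≤(k−1) arguments, giving N_k = 3 + N_{k-1}.
N_0 = 3
N_1 = 3 + 3 = 6
N_2 = 3 + 6 = 9

9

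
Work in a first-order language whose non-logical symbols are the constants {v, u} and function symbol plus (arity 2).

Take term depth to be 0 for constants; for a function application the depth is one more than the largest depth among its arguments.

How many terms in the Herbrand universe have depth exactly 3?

Write N_k for the number of ground terms of depth ≤ k. A term of depth ≤ k is either a constant or a function symbol applied to arguments of depth ≤ k−1, so N_k = 2 + N_{k-1}^2.
N_0 = 2
N_1 = 2 + 2^2 = 6
N_2 = 2 + 6^2 = 38
N_3 = 2 + 38^2 = 1446
Terms of depth exactly 3: N_3 − N_2 = 1446 − 38 = 1408.

1408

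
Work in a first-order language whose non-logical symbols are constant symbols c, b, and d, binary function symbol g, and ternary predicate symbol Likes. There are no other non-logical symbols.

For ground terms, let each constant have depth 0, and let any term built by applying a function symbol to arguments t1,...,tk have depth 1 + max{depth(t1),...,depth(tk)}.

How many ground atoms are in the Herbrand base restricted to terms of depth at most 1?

1728

First count ground terms of depth ≤ 1.
Write N_k for the number of ground terms of depth ≤ k. A term of depth ≤ k is either a constant or a function symbol applied to arguments of depth ≤ k−1, so N_k = 3 + N_{k-1}^2.
N_0 = 3
N_1 = 3 + 3^2 = 12
So |H| = 12.
Each predicate of arity r yields |H|^r ground atoms (one per choice of an r-tuple from H):
  Likes: 12^3 = 1728
Total ground atoms: 1728.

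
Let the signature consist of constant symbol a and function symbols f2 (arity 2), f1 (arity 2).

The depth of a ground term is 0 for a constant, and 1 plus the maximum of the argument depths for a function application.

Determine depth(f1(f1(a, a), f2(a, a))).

depth(f1(a, a)) = 1 + max(0, 0) = 1
depth(f2(a, a)) = 1 + max(0, 0) = 1
depth(f1(f1(a, a), f2(a, a))) = 1 + max(1, 1) = 2

2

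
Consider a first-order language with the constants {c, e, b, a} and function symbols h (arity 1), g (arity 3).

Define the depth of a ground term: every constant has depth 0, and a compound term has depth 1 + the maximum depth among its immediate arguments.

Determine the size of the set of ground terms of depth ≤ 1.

Count level by level. With function symbols h/1, g/3, the terms of depth ≤ k are the 4 constants together with each function applied to depth-≤(k−1) tuples, so N_k = 4 + N_{k-1} + N_{k-1}^3.
N_0 = 4
N_1 = 4 + 4 + 4^3 = 72

72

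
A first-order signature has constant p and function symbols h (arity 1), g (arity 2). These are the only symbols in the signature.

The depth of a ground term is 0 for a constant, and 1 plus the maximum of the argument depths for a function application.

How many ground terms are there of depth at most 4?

33673

Write N_k for the number of ground terms of depth ≤ k. A term of depth ≤ k is either a constant or a function symbol applied to arguments of depth ≤ k−1, so N_k = 1 + N_{k-1} + N_{k-1}^2.
N_0 = 1
N_1 = 1 + 1 + 1^2 = 3
N_2 = 1 + 3 + 3^2 = 13
N_3 = 1 + 13 + 13^2 = 183
N_4 = 1 + 183 + 183^2 = 33673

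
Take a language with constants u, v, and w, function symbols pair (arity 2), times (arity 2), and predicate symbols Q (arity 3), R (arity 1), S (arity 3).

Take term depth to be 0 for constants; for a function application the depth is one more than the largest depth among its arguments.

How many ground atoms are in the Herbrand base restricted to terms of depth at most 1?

18543

First count ground terms of depth ≤ 1.
Write N_k for the number of ground terms of depth ≤ k. A term of depth ≤ k is either a constant or a function symbol applied to arguments of depth ≤ k−1, so N_k = 3 + N_{k-1}^2 + N_{k-1}^2.
N_0 = 3
N_1 = 3 + 3^2 + 3^2 = 21
So |H| = 21.
Each predicate of arity r yields |H|^r ground atoms (one per choice of an r-tuple from H):
  Q: 21^3 = 9261;  R: 21;  S: 21^3 = 9261
Total ground atoms: 9261 + 21 + 9261 = 18543.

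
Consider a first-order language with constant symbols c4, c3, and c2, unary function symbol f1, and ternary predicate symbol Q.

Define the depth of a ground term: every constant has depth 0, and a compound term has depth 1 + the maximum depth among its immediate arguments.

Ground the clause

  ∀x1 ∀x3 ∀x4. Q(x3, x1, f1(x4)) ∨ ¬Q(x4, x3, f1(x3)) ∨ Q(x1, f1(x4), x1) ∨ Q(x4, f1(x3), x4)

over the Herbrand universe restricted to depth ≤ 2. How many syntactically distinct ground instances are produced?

729

Ground terms of depth ≤ 2:
  Count level by level. With function symbols f1/1, the terms of depth ≤ k are the 3 constants together with each function applied to depth-≤(k−1) tuples, so N_k = 3 + N_{k-1}.
  N_0 = 3
  N_1 = 3 + 3 = 6
  N_2 = 3 + 6 = 9
So there are 9 ground terms available for substitution.
There are 3 variables to instantiate (x1, x3, x4), each occurring in at least one literal, so different choices give different ground instances.
Number of ground instances = 9^3 = 729.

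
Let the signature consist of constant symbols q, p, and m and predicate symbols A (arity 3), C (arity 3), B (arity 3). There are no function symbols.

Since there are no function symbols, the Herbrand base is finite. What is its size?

With no function symbols, the Herbrand universe is just the 3 constants.
Ground atoms per predicate: A: 3^3 = 27, C: 3^3 = 27, B: 3^3 = 27.
Herbrand base size = 27 + 27 + 27 = 81.

81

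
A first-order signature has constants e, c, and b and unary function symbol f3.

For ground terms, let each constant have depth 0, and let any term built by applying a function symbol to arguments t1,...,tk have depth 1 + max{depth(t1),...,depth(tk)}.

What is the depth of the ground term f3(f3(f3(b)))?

3

depth(f3(b)) = 1 + depth(b) = 1 + 0 = 1
depth(f3(f3(b))) = 1 + depth(f3(b)) = 1 + 1 = 2
depth(f3(f3(f3(b)))) = 1 + depth(f3(f3(b))) = 1 + 2 = 3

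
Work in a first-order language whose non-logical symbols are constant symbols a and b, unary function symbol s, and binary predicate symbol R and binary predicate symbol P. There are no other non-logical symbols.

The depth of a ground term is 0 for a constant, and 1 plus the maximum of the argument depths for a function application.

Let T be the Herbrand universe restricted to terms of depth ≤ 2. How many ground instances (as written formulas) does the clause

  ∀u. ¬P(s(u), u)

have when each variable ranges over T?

Ground terms of depth ≤ 2:
  If N_k denotes the number of depth-≤k ground terms, the 2 constants give N_0 = 2, and each function symbol of arity r contributes N_{k-1}^r new terms at level k: N_k = 2 + N_{k-1}.
  N_0 = 2
  N_1 = 2 + 2 = 4
  N_2 = 2 + 4 = 6
  Explicitly: a, b, s(a), s(b), s(s(a)), s(s(b)).
So there are 6 ground terms available for substitution.
There is 1 variable to instantiate (u),  occurring in at least one literal, so different choices give different ground instances.
Number of ground instances = 6.

6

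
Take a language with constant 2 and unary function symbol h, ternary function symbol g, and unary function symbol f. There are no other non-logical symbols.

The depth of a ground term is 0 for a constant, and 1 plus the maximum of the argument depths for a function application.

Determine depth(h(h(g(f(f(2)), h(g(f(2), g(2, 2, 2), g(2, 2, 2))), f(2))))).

6

depth(f(2)) = 1 + depth(2) = 1 + 0 = 1
depth(f(f(2))) = 1 + depth(f(2)) = 1 + 1 = 2
depth(g(2, 2, 2)) = 1 + max(0, 0, 0) = 1
depth(g(f(2), g(2, 2, 2), g(2, 2, 2))) = 1 + max(1, 1, 1) = 2
depth(h(g(f(2), g(2, 2, 2), g(2, 2, 2)))) = 1 + depth(g(f(2), g(2, 2, 2), g(2, 2, 2))) = 1 + 2 = 3
depth(g(f(f(2)), h(g(f(2), g(2, 2, 2), g(2, 2, 2))), f(2))) = 1 + max(2, 3, 1) = 4
depth(h(g(f(f(2)), h(g(f(2), g(2, 2, 2), g(2, 2, 2))), f(2)))) = 1 + depth(g(f(f(2)), h(g(f(2), g(2, 2, 2), g(2, 2, 2))), f(2))) = 1 + 4 = 5
depth(h(h(g(f(f(2)), h(g(f(2), g(2, 2, 2), g(2, 2, 2))), f(2))))) = 1 + depth(h(g(f(f(2)), h(g(f(2), g(2, 2, 2), g(2, 2, 2))), f(2)))) = 1 + 5 = 6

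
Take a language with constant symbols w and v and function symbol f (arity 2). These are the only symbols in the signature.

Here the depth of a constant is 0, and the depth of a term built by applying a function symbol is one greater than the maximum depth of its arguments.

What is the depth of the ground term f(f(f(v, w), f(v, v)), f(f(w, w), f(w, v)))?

3

depth(f(v, w)) = 1 + max(0, 0) = 1
depth(f(v, v)) = 1 + max(0, 0) = 1
depth(f(f(v, w), f(v, v))) = 1 + max(1, 1) = 2
depth(f(w, w)) = 1 + max(0, 0) = 1
depth(f(w, v)) = 1 + max(0, 0) = 1
depth(f(f(w, w), f(w, v))) = 1 + max(1, 1) = 2
depth(f(f(f(v, w), f(v, v)), f(f(w, w), f(w, v)))) = 1 + max(2, 2) = 3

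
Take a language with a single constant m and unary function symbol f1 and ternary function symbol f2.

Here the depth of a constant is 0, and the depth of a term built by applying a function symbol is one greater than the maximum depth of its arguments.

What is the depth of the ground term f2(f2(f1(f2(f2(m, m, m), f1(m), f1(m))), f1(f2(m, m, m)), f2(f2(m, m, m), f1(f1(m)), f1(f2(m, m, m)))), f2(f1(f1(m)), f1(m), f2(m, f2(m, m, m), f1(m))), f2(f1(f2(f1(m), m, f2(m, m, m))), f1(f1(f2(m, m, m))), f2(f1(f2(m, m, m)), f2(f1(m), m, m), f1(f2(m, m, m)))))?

depth(f2(m, m, m)) = 1 + max(0, 0, 0) = 1
depth(f1(m)) = 1 + depth(m) = 1 + 0 = 1
depth(f2(f2(m, m, m), f1(m), f1(m))) = 1 + max(1, 1, 1) = 2
depth(f1(f2(f2(m, m, m), f1(m), f1(m)))) = 1 + depth(f2(f2(m, m, m), f1(m), f1(m))) = 1 + 2 = 3
depth(f1(f2(m, m, m))) = 1 + depth(f2(m, m, m)) = 1 + 1 = 2
depth(f1(f1(m))) = 1 + depth(f1(m)) = 1 + 1 = 2
depth(f2(f2(m, m, m), f1(f1(m)), f1(f2(m, m, m)))) = 1 + max(1, 2, 2) = 3
depth(f2(f1(f2(f2(m, m, m), f1(m), f1(m))), f1(f2(m, m, m)), f2(f2(m, m, m), f1(f1(m)), f1(f2(m, m, m))))) = 1 + max(3, 2, 3) = 4
depth(f2(m, f2(m, m, m), f1(m))) = 1 + max(0, 1, 1) = 2
depth(f2(f1(f1(m)), f1(m), f2(m, f2(m, m, m), f1(m)))) = 1 + max(2, 1, 2) = 3
depth(f2(f1(m), m, f2(m, m, m))) = 1 + max(1, 0, 1) = 2
depth(f1(f2(f1(m), m, f2(m, m, m)))) = 1 + depth(f2(f1(m), m, f2(m, m, m))) = 1 + 2 = 3
depth(f1(f1(f2(m, m, m)))) = 1 + depth(f1(f2(m, m, m))) = 1 + 2 = 3
depth(f2(f1(m), m, m)) = 1 + max(1, 0, 0) = 2
depth(f2(f1(f2(m, m, m)), f2(f1(m), m, m), f1(f2(m, m, m)))) = 1 + max(2, 2, 2) = 3
depth(f2(f1(f2(f1(m), m, f2(m, m, m))), f1(f1(f2(m, m, m))), f2(f1(f2(m, m, m)), f2(f1(m), m, m), f1(f2(m, m, m))))) = 1 + max(3, 3, 3) = 4
depth(f2(f2(f1(f2(f2(m, m, m), f1(m), f1(m))), f1(f2(m, m, m)), f2(f2(m, m, m), f1(f1(m)), f1(f2(m, m, m)))), f2(f1(f1(m)), f1(m), f2(m, f2(m, m, m), f1(m))), f2(f1(f2(f1(m), m, f2(m, m, m))), f1(f1(f2(m, m, m))), f2(f1(f2(m, m, m)), f2(f1(m), m, m), f1(f2(m, m, m)))))) = 1 + max(4, 3, 4) = 5

5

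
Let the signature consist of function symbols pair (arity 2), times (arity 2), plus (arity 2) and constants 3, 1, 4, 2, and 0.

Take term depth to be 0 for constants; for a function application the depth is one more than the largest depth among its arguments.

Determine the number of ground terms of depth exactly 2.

19125

Let N_k count ground terms of depth at most k. Each non-constant term of depth ≤ k is some function symbol applied to depth-≤(k−1) arguments, giving N_k = 5 + N_{k-1}^2 + N_{k-1}^2 + N_{k-1}^2.
N_0 = 5
N_1 = 5 + 5^2 + 5^2 + 5^2 = 80
N_2 = 5 + 80^2 + 80^2 + 80^2 = 19205
Terms of depth exactly 2: N_2 − N_1 = 19205 − 80 = 19125.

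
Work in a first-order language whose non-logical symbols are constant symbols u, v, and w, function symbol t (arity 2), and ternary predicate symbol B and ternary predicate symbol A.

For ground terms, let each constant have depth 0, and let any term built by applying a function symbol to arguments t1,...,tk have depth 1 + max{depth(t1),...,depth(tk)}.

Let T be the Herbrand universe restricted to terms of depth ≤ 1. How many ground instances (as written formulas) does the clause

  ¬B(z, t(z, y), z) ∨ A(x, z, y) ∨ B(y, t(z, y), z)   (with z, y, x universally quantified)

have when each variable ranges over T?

1728

Ground terms of depth ≤ 1:
  Let N_k = |{terms of depth ≤ k}|. Then N_0 = 3 and N_k = 3 + N_{k-1}^2 for k ≥ 1 (one summand per function symbol, arity giving the exponent).
  N_0 = 3
  N_1 = 3 + 3^2 = 12
So there are 12 ground terms available for substitution.
The clause has 3 distinct variables (z, y, x), each appearing in the body. In the free term algebra distinct substitutions yield syntactically distinct ground instances.
Number of ground instances = 12^3 = 1728.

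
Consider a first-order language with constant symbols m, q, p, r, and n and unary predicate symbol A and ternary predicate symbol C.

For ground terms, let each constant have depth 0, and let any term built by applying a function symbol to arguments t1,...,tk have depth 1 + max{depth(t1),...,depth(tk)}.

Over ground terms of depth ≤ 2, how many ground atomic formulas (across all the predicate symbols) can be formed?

First count ground terms of depth ≤ 2.
With no function symbols every ground term is a constant, so there are exactly 5 ground terms at every depth bound.
N_0 = 5
N_1 = 5
N_2 = 5
Explicitly: m, q, p, r, n.
So |H| = 5.
Ground atoms are formed by filling each argument slot of a predicate with a term from H, so an r-ary predicate gives |H|^r atoms:
  A: 5;  C: 5^3 = 125
Total ground atoms: 5 + 125 = 130.

130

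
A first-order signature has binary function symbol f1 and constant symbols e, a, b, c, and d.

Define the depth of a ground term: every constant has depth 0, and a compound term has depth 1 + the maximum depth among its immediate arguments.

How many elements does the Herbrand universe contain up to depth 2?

905

Let N_k count ground terms of depth at most k. Each non-constant term of depth ≤ k is some function symbol applied to depth-≤(k−1) arguments, giving N_k = 5 + N_{k-1}^2.
N_0 = 5
N_1 = 5 + 5^2 = 30
N_2 = 5 + 30^2 = 905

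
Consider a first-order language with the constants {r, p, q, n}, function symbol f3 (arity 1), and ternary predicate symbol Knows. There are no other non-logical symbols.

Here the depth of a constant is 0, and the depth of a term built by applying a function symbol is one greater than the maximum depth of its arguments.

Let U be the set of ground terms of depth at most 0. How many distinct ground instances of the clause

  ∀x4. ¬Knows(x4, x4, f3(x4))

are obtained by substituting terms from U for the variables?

4

Ground terms of depth ≤ 0:
  Let N_k count ground terms of depth at most k. Each non-constant term of depth ≤ k is some function symbol applied to depth-≤(k−1) arguments, giving N_k = 4 + N_{k-1}.
  N_0 = 4
  Explicitly: r, p, q, n.
So there are 4 ground terms available for substitution.
The body mentions the single quantified variable x4; since ground terms form a free algebra, no two substitutions collapse to the same formula.
Number of ground instances = 4.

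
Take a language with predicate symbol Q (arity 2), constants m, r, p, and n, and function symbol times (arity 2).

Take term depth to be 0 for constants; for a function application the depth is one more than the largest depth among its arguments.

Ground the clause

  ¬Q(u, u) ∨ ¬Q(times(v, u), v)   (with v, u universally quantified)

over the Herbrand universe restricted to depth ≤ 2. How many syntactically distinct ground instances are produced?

163216

Ground terms of depth ≤ 2:
  If N_k denotes the number of depth-≤k ground terms, the 4 constants give N_0 = 4, and each function symbol of arity r contributes N_{k-1}^r new terms at level k: N_k = 4 + N_{k-1}^2.
  N_0 = 4
  N_1 = 4 + 4^2 = 20
  N_2 = 4 + 20^2 = 404
So there are 404 ground terms available for substitution.
There are 2 variables to instantiate (v, u), each occurring in at least one literal, so different choices give different ground instances.
Number of ground instances = 404^2 = 163216.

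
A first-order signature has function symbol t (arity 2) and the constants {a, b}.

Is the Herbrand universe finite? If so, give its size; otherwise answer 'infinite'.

The signature has at least one function symbol (t, arity 2) and at least one constant (a).
Iterating t gives infinitely many distinct ground terms: a, t(a, a), t(t(a, a), t(a, a)), ...
So the Herbrand universe is infinite.

infinite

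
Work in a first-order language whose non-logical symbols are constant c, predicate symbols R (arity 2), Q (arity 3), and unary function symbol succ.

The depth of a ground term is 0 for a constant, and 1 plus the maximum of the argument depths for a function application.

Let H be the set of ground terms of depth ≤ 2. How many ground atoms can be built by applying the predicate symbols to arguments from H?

First count ground terms of depth ≤ 2.
Let N_k count ground terms of depth at most k. Each non-constant term of depth ≤ k is some function symbol applied to depth-≤(k−1) arguments, giving N_k = 1 + N_{k-1}.
N_0 = 1
N_1 = 1 + 1 = 2
N_2 = 1 + 2 = 3
Explicitly: c, succ(c), succ(succ(c)).
So |H| = 3.
A ground atom is a predicate applied to a tuple of terms from H, so the count is the sum over predicates of |H|^arity:
  R: 3^2 = 9;  Q: 3^3 = 27
Total ground atoms: 9 + 27 = 36.

36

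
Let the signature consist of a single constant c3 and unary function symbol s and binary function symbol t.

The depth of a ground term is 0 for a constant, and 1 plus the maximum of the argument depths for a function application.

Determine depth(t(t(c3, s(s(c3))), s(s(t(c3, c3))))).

depth(s(c3)) = 1 + depth(c3) = 1 + 0 = 1
depth(s(s(c3))) = 1 + depth(s(c3)) = 1 + 1 = 2
depth(t(c3, s(s(c3)))) = 1 + max(0, 2) = 3
depth(t(c3, c3)) = 1 + max(0, 0) = 1
depth(s(t(c3, c3))) = 1 + depth(t(c3, c3)) = 1 + 1 = 2
depth(s(s(t(c3, c3)))) = 1 + depth(s(t(c3, c3))) = 1 + 2 = 3
depth(t(t(c3, s(s(c3))), s(s(t(c3, c3))))) = 1 + max(3, 3) = 4

4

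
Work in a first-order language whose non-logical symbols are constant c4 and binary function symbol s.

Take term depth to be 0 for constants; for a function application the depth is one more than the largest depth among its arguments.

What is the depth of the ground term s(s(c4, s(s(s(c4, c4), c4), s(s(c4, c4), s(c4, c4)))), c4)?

depth(s(c4, c4)) = 1 + max(0, 0) = 1
depth(s(s(c4, c4), c4)) = 1 + max(1, 0) = 2
depth(s(s(c4, c4), s(c4, c4))) = 1 + max(1, 1) = 2
depth(s(s(s(c4, c4), c4), s(s(c4, c4), s(c4, c4)))) = 1 + max(2, 2) = 3
depth(s(c4, s(s(s(c4, c4), c4), s(s(c4, c4), s(c4, c4))))) = 1 + max(0, 3) = 4
depth(s(s(c4, s(s(s(c4, c4), c4), s(s(c4, c4), s(c4, c4)))), c4)) = 1 + max(4, 0) = 5

5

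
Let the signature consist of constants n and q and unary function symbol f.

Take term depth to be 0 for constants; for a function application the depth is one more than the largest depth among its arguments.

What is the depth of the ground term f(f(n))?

2

depth(f(n)) = 1 + depth(n) = 1 + 0 = 1
depth(f(f(n))) = 1 + depth(f(n)) = 1 + 1 = 2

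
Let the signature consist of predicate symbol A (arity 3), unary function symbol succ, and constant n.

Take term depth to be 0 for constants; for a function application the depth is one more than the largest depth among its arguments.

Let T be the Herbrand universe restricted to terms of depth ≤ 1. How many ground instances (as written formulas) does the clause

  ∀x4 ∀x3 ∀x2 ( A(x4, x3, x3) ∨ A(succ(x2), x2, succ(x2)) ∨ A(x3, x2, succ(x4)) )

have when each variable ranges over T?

Ground terms of depth ≤ 1:
  Let N_k = |{terms of depth ≤ k}|. Then N_0 = 1 and N_k = 1 + N_{k-1} for k ≥ 1 (one summand per function symbol, arity giving the exponent).
  N_0 = 1
  N_1 = 1 + 1 = 2
So there are 2 ground terms available for substitution.
The clause has 3 distinct variables (x4, x3, x2), each appearing in the body. In the free term algebra distinct substitutions yield syntactically distinct ground instances.
Number of ground instances = 2^3 = 8.

8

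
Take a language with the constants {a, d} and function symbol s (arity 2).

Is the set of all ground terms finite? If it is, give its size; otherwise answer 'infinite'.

infinite

The signature has at least one function symbol (s, arity 2) and at least one constant (a).
Iterating s gives infinitely many distinct ground terms: a, s(a, a), s(s(a, a), s(a, a)), ...
So the Herbrand universe is infinite.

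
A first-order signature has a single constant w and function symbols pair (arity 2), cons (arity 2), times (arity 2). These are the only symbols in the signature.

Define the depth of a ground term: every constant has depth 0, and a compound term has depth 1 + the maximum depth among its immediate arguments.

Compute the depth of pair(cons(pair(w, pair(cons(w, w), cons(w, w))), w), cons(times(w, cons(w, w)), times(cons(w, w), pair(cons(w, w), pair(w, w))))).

depth(cons(w, w)) = 1 + max(0, 0) = 1
depth(pair(cons(w, w), cons(w, w))) = 1 + max(1, 1) = 2
depth(pair(w, pair(cons(w, w), cons(w, w)))) = 1 + max(0, 2) = 3
depth(cons(pair(w, pair(cons(w, w), cons(w, w))), w)) = 1 + max(3, 0) = 4
depth(times(w, cons(w, w))) = 1 + max(0, 1) = 2
depth(pair(w, w)) = 1 + max(0, 0) = 1
depth(pair(cons(w, w), pair(w, w))) = 1 + max(1, 1) = 2
depth(times(cons(w, w), pair(cons(w, w), pair(w, w)))) = 1 + max(1, 2) = 3
depth(cons(times(w, cons(w, w)), times(cons(w, w), pair(cons(w, w), pair(w, w))))) = 1 + max(2, 3) = 4
depth(pair(cons(pair(w, pair(cons(w, w), cons(w, w))), w), cons(times(w, cons(w, w)), times(cons(w, w), pair(cons(w, w), pair(w, w)))))) = 1 + max(4, 4) = 5

5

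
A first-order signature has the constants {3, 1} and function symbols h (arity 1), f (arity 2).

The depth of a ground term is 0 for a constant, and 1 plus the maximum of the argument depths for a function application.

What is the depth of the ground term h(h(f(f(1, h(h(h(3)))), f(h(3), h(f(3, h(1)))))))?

7

depth(h(3)) = 1 + depth(3) = 1 + 0 = 1
depth(h(h(3))) = 1 + depth(h(3)) = 1 + 1 = 2
depth(h(h(h(3)))) = 1 + depth(h(h(3))) = 1 + 2 = 3
depth(f(1, h(h(h(3))))) = 1 + max(0, 3) = 4
depth(h(1)) = 1 + depth(1) = 1 + 0 = 1
depth(f(3, h(1))) = 1 + max(0, 1) = 2
depth(h(f(3, h(1)))) = 1 + depth(f(3, h(1))) = 1 + 2 = 3
depth(f(h(3), h(f(3, h(1))))) = 1 + max(1, 3) = 4
depth(f(f(1, h(h(h(3)))), f(h(3), h(f(3, h(1)))))) = 1 + max(4, 4) = 5
depth(h(f(f(1, h(h(h(3)))), f(h(3), h(f(3, h(1))))))) = 1 + depth(f(f(1, h(h(h(3)))), f(h(3), h(f(3, h(1)))))) = 1 + 5 = 6
depth(h(h(f(f(1, h(h(h(3)))), f(h(3), h(f(3, h(1)))))))) = 1 + depth(h(f(f(1, h(h(h(3)))), f(h(3), h(f(3, h(1))))))) = 1 + 6 = 7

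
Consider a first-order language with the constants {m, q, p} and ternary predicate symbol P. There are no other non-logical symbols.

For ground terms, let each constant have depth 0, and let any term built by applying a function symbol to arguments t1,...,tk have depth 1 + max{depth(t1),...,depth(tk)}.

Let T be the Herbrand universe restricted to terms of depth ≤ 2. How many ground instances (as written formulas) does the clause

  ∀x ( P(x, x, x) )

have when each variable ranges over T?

Ground terms of depth ≤ 2:
  With no function symbols every ground term is a constant, so there are exactly 3 ground terms at every depth bound.
  N_0 = 3
  N_1 = 3
  N_2 = 3
So there are 3 ground terms available for substitution.
The variable x ranges independently over the available ground terms, and distinct assignments produce distinct instances.
Number of ground instances = 3.

3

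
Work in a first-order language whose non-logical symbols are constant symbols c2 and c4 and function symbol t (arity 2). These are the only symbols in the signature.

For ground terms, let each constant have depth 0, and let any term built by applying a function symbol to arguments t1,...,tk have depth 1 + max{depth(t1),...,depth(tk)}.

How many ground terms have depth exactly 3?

1408

Write N_k for the number of ground terms of depth ≤ k. A term of depth ≤ k is either a constant or a function symbol applied to arguments of depth ≤ k−1, so N_k = 2 + N_{k-1}^2.
N_0 = 2
N_1 = 2 + 2^2 = 6
N_2 = 2 + 6^2 = 38
N_3 = 2 + 38^2 = 1446
Terms of depth exactly 3: N_3 − N_2 = 1446 − 38 = 1408.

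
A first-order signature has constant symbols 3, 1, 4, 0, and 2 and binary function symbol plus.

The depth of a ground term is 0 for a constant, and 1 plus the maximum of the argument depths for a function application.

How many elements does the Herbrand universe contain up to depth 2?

905

Count level by level. With function symbols plus/2, the terms of depth ≤ k are the 5 constants together with each function applied to depth-≤(k−1) tuples, so N_k = 5 + N_{k-1}^2.
N_0 = 5
N_1 = 5 + 5^2 = 30
N_2 = 5 + 30^2 = 905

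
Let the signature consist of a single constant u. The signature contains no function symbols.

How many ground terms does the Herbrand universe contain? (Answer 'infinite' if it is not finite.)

1

There are no function symbols, so the only ground term is the single constant.
The Herbrand universe is {u}, finite with 1 element.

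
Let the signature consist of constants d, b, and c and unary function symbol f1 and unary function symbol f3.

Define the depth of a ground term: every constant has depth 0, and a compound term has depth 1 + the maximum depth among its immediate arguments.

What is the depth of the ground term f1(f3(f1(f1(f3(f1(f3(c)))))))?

depth(f3(c)) = 1 + depth(c) = 1 + 0 = 1
depth(f1(f3(c))) = 1 + depth(f3(c)) = 1 + 1 = 2
depth(f3(f1(f3(c)))) = 1 + depth(f1(f3(c))) = 1 + 2 = 3
depth(f1(f3(f1(f3(c))))) = 1 + depth(f3(f1(f3(c)))) = 1 + 3 = 4
depth(f1(f1(f3(f1(f3(c)))))) = 1 + depth(f1(f3(f1(f3(c))))) = 1 + 4 = 5
depth(f3(f1(f1(f3(f1(f3(c))))))) = 1 + depth(f1(f1(f3(f1(f3(c)))))) = 1 + 5 = 6
depth(f1(f3(f1(f1(f3(f1(f3(c)))))))) = 1 + depth(f3(f1(f1(f3(f1(f3(c))))))) = 1 + 6 = 7

7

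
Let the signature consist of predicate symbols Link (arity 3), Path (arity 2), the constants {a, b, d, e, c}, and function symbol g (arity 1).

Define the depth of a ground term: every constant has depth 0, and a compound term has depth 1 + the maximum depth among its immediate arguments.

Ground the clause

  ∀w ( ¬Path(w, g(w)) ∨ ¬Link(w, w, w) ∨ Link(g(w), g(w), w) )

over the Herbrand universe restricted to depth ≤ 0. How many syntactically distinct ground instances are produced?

5

Ground terms of depth ≤ 0:
  Let N_k = |{terms of depth ≤ k}|. Then N_0 = 5 and N_k = 5 + N_{k-1} for k ≥ 1 (one summand per function symbol, arity giving the exponent).
  N_0 = 5
So there are 5 ground terms available for substitution.
The clause has 1 distinct variable (w), which appears in the body. In the free term algebra distinct substitutions yield syntactically distinct ground instances.
Number of ground instances = 5.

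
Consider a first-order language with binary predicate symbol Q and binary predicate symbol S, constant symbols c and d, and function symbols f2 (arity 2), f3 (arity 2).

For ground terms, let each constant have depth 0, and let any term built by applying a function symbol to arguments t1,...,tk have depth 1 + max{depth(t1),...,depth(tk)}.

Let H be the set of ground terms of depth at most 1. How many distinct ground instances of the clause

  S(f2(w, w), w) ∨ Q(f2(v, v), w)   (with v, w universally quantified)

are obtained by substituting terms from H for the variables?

Ground terms of depth ≤ 1:
  Let N_k = |{terms of depth ≤ k}|. Then N_0 = 2 and N_k = 2 + N_{k-1}^2 + N_{k-1}^2 for k ≥ 1 (one summand per function symbol, arity giving the exponent).
  N_0 = 2
  N_1 = 2 + 2^2 + 2^2 = 10
  Explicitly: c, d, f2(c, c), f2(c, d), f2(d, c), f2(d, d), f3(c, c), f3(c, d), f3(d, c), f3(d, d).
So there are 10 ground terms available for substitution.
The body mentions every one of the 2 quantified variables; since ground terms form a free algebra, no two substitutions collapse to the same formula.
Number of ground instances = 10^2 = 100.

100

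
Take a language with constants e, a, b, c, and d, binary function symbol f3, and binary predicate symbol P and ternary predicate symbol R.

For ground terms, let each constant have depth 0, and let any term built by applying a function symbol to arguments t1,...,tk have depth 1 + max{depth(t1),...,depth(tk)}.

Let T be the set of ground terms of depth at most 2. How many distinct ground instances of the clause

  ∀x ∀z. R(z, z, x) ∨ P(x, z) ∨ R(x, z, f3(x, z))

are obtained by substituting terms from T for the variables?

819025

Ground terms of depth ≤ 2:
  If N_k denotes the number of depth-≤k ground terms, the 5 constants give N_0 = 5, and each function symbol of arity r contributes N_{k-1}^r new terms at level k: N_k = 5 + N_{k-1}^2.
  N_0 = 5
  N_1 = 5 + 5^2 = 30
  N_2 = 5 + 30^2 = 905
So there are 905 ground terms available for substitution.
There are 2 variables to instantiate (x, z), each occurring in at least one literal, so different choices give different ground instances.
Number of ground instances = 905^2 = 819025.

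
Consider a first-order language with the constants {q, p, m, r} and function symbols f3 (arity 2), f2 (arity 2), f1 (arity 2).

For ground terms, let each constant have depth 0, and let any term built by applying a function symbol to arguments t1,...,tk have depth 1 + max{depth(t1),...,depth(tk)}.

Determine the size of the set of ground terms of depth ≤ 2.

8116

Write N_k for the number of ground terms of depth ≤ k. A term of depth ≤ k is either a constant or a function symbol applied to arguments of depth ≤ k−1, so N_k = 4 + N_{k-1}^2 + N_{k-1}^2 + N_{k-1}^2.
N_0 = 4
N_1 = 4 + 4^2 + 4^2 + 4^2 = 52
N_2 = 4 + 52^2 + 52^2 + 52^2 = 8116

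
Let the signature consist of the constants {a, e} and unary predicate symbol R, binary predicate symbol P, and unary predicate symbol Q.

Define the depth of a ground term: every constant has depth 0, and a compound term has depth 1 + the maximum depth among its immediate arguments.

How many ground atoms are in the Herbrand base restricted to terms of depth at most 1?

8

First count ground terms of depth ≤ 1.
With no function symbols every ground term is a constant, so there are exactly 2 ground terms at every depth bound.
N_0 = 2
N_1 = 2
Explicitly: a, e.
So |H| = 2.
Each predicate of arity r yields |H|^r ground atoms (one per choice of an r-tuple from H):
  R: 2;  P: 2^2 = 4;  Q: 2
Total ground atoms: 2 + 4 + 2 = 8.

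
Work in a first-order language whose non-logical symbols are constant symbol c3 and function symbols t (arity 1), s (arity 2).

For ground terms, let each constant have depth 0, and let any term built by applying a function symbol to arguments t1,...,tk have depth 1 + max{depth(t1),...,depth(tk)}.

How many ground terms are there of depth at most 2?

Count level by level. With function symbols t/1, s/2, the terms of depth ≤ k are the 1 constant together with each function applied to depth-≤(k−1) tuples, so N_k = 1 + N_{k-1} + N_{k-1}^2.
N_0 = 1
N_1 = 1 + 1 + 1^2 = 3
N_2 = 1 + 3 + 3^2 = 13

13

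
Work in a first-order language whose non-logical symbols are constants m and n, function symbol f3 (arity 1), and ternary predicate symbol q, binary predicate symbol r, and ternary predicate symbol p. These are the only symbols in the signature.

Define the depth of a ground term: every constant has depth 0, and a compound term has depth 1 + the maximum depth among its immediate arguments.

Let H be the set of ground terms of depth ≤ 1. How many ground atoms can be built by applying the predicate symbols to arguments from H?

First count ground terms of depth ≤ 1.
If N_k denotes the number of depth-≤k ground terms, the 2 constants give N_0 = 2, and each function symbol of arity r contributes N_{k-1}^r new terms at level k: N_k = 2 + N_{k-1}.
N_0 = 2
N_1 = 2 + 2 = 4
Explicitly: m, n, f3(m), f3(n).
So |H| = 4.
For each predicate symbol, the number of ground atoms is |H| raised to its arity; summing:
  q: 4^3 = 64;  r: 4^2 = 16;  p: 4^3 = 64
Total ground atoms: 64 + 16 + 64 = 144.

144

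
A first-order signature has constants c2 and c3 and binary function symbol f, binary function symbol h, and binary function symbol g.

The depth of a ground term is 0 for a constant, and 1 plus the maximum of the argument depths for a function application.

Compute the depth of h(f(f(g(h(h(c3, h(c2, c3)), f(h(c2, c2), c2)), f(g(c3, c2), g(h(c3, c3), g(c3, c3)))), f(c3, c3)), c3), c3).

7

depth(h(c2, c3)) = 1 + max(0, 0) = 1
depth(h(c3, h(c2, c3))) = 1 + max(0, 1) = 2
depth(h(c2, c2)) = 1 + max(0, 0) = 1
depth(f(h(c2, c2), c2)) = 1 + max(1, 0) = 2
depth(h(h(c3, h(c2, c3)), f(h(c2, c2), c2))) = 1 + max(2, 2) = 3
depth(g(c3, c2)) = 1 + max(0, 0) = 1
depth(h(c3, c3)) = 1 + max(0, 0) = 1
depth(g(c3, c3)) = 1 + max(0, 0) = 1
depth(g(h(c3, c3), g(c3, c3))) = 1 + max(1, 1) = 2
depth(f(g(c3, c2), g(h(c3, c3), g(c3, c3)))) = 1 + max(1, 2) = 3
depth(g(h(h(c3, h(c2, c3)), f(h(c2, c2), c2)), f(g(c3, c2), g(h(c3, c3), g(c3, c3))))) = 1 + max(3, 3) = 4
depth(f(c3, c3)) = 1 + max(0, 0) = 1
depth(f(g(h(h(c3, h(c2, c3)), f(h(c2, c2), c2)), f(g(c3, c2), g(h(c3, c3), g(c3, c3)))), f(c3, c3))) = 1 + max(4, 1) = 5
depth(f(f(g(h(h(c3, h(c2, c3)), f(h(c2, c2), c2)), f(g(c3, c2), g(h(c3, c3), g(c3, c3)))), f(c3, c3)), c3)) = 1 + max(5, 0) = 6
depth(h(f(f(g(h(h(c3, h(c2, c3)), f(h(c2, c2), c2)), f(g(c3, c2), g(h(c3, c3), g(c3, c3)))), f(c3, c3)), c3), c3)) = 1 + max(6, 0) = 7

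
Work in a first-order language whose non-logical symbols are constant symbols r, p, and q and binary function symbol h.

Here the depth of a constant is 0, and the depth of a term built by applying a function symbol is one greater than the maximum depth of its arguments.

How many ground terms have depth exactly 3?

Let N_k count ground terms of depth at most k. Each non-constant term of depth ≤ k is some function symbol applied to depth-≤(k−1) arguments, giving N_k = 3 + N_{k-1}^2.
N_0 = 3
N_1 = 3 + 3^2 = 12
N_2 = 3 + 12^2 = 147
N_3 = 3 + 147^2 = 21612
Terms of depth exactly 3: N_3 − N_2 = 21612 − 147 = 21465.

21465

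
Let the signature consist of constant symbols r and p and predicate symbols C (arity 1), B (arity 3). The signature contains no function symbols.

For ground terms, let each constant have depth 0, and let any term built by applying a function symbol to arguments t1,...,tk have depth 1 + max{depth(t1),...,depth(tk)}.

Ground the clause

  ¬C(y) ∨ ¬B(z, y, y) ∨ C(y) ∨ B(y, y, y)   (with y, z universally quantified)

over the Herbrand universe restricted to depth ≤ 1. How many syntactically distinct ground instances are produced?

4

Ground terms of depth ≤ 1:
  With no function symbols every ground term is a constant, so there are exactly 2 ground terms at every depth bound.
  N_0 = 2
  N_1 = 2
  Explicitly: r, p.
So there are 2 ground terms available for substitution.
The clause has 2 distinct variables (y, z), each appearing in the body. In the free term algebra distinct substitutions yield syntactically distinct ground instances.
Number of ground instances = 2^2 = 4.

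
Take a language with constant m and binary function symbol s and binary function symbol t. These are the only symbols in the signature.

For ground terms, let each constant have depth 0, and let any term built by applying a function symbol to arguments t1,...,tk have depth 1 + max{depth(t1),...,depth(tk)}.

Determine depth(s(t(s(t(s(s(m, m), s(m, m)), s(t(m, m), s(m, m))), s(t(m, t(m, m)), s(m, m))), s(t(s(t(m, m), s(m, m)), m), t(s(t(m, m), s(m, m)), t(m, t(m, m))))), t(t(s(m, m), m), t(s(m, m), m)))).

6

depth(s(m, m)) = 1 + max(0, 0) = 1
depth(s(s(m, m), s(m, m))) = 1 + max(1, 1) = 2
depth(t(m, m)) = 1 + max(0, 0) = 1
depth(s(t(m, m), s(m, m))) = 1 + max(1, 1) = 2
depth(t(s(s(m, m), s(m, m)), s(t(m, m), s(m, m)))) = 1 + max(2, 2) = 3
depth(t(m, t(m, m))) = 1 + max(0, 1) = 2
depth(s(t(m, t(m, m)), s(m, m))) = 1 + max(2, 1) = 3
depth(s(t(s(s(m, m), s(m, m)), s(t(m, m), s(m, m))), s(t(m, t(m, m)), s(m, m)))) = 1 + max(3, 3) = 4
depth(t(s(t(m, m), s(m, m)), m)) = 1 + max(2, 0) = 3
depth(t(s(t(m, m), s(m, m)), t(m, t(m, m)))) = 1 + max(2, 2) = 3
depth(s(t(s(t(m, m), s(m, m)), m), t(s(t(m, m), s(m, m)), t(m, t(m, m))))) = 1 + max(3, 3) = 4
depth(t(s(t(s(s(m, m), s(m, m)), s(t(m, m), s(m, m))), s(t(m, t(m, m)), s(m, m))), s(t(s(t(m, m), s(m, m)), m), t(s(t(m, m), s(m, m)), t(m, t(m, m)))))) = 1 + max(4, 4) = 5
depth(t(s(m, m), m)) = 1 + max(1, 0) = 2
depth(t(t(s(m, m), m), t(s(m, m), m))) = 1 + max(2, 2) = 3
depth(s(t(s(t(s(s(m, m), s(m, m)), s(t(m, m), s(m, m))), s(t(m, t(m, m)), s(m, m))), s(t(s(t(m, m), s(m, m)), m), t(s(t(m, m), s(m, m)), t(m, t(m, m))))), t(t(s(m, m), m), t(s(m, m), m)))) = 1 + max(5, 3) = 6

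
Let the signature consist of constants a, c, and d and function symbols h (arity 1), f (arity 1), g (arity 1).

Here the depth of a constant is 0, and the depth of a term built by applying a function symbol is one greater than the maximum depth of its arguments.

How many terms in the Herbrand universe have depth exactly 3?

81

Let N_k count ground terms of depth at most k. Each non-constant term of depth ≤ k is some function symbol applied to depth-≤(k−1) arguments, giving N_k = 3 + N_{k-1} + N_{k-1} + N_{k-1}.
N_0 = 3
N_1 = 3 + 3 + 3 + 3 = 12
N_2 = 3 + 12 + 12 + 12 = 39
N_3 = 3 + 39 + 39 + 39 = 120
Terms of depth exactly 3: N_3 − N_2 = 120 − 39 = 81.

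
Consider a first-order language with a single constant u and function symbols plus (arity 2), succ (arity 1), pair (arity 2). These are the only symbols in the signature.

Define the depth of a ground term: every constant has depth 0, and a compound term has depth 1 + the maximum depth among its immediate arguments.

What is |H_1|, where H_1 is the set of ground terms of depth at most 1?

If N_k denotes the number of depth-≤k ground terms, the 1 constant gives N_0 = 1, and each function symbol of arity r contributes N_{k-1}^r new terms at level k: N_k = 1 + N_{k-1}^2 + N_{k-1} + N_{k-1}^2.
N_0 = 1
N_1 = 1 + 1^2 + 1 + 1^2 = 4

4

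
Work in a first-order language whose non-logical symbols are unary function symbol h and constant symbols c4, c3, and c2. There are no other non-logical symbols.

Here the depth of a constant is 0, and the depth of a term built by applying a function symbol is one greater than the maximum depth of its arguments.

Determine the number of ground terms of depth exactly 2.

Let N_k = |{terms of depth ≤ k}|. Then N_0 = 3 and N_k = 3 + N_{k-1} for k ≥ 1 (one summand per function symbol, arity giving the exponent).
N_0 = 3
N_1 = 3 + 3 = 6
N_2 = 3 + 6 = 9
Terms of depth exactly 2: N_2 − N_1 = 9 − 6 = 3.

3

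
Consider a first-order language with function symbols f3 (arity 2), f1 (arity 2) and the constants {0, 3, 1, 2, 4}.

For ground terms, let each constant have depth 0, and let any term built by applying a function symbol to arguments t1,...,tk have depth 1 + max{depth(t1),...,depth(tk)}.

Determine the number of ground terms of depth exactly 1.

50

Count level by level. With function symbols f3/2, f1/2, the terms of depth ≤ k are the 5 constants together with each function applied to depth-≤(k−1) tuples, so N_k = 5 + N_{k-1}^2 + N_{k-1}^2.
N_0 = 5
N_1 = 5 + 5^2 + 5^2 = 55
Terms of depth exactly 1: N_1 − N_0 = 55 − 5 = 50.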